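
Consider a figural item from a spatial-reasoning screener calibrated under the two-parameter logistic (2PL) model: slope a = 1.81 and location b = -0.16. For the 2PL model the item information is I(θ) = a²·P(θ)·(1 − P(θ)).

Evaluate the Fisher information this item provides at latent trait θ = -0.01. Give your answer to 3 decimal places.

0.804

P = 1/(1+e^{-0.2715}) = 0.5675
P(1−P) = 0.5675 × 0.4325 = 0.2454
I = a² × P(1−P) = 1.81² × 0.2454 = 0.80412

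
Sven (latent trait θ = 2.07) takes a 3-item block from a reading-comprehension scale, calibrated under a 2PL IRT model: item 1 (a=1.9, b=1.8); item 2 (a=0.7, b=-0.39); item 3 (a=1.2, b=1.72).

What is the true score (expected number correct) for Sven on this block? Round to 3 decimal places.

P(θ) = 1 / (1 + exp(−a(θ − b)))
P_1 = 1/(1+e^{-0.5130}) = 0.6255
P_2 = 1/(1+e^{-1.7220}) = 0.8484
P_3 = 1/(1+e^{-0.4200}) = 0.6035
E[score] = 0.6255 + 0.8484 + 0.6035 = 2.0774

2.077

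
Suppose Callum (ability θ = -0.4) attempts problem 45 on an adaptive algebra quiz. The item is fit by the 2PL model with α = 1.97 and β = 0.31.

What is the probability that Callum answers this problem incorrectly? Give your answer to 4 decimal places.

P(θ) = 1 / (1 + exp(−α(θ − β)))
Exponent: 1.97 × (-0.4 − 0.31) = -1.3987
1/(1 + e^{1.3987}) = 0.1980
P(incorrect) = 1 − 0.1980 = 0.8020

0.8020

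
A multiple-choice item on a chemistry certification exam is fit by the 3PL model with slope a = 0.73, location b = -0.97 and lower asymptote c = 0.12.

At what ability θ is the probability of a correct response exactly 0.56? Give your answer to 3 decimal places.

P(θ) = c + (1 − c) · 1 / (1 + exp(−a(θ − b)))
Remove guessing floor: (0.56 − 0.12)/(1 − 0.12) = 0.5000
logit = ln(0.5000/0.5000) = 0.0000
θ = b + logit/(a) = -0.97 + 0.0000/0.7300 = -0.9700

-0.970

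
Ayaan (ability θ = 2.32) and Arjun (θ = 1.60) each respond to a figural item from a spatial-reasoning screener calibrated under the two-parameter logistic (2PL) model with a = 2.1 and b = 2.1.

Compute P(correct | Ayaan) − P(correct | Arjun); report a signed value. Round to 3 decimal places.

0.354

P(θ) = 1 / (1 + exp(−a(θ − b)))
P(Ayaan) = 0.6135  [exponent 0.4620]
P(Arjun) = 0.2592  [exponent -1.0500]
Difference = 0.6135 − 0.2592 = 0.3543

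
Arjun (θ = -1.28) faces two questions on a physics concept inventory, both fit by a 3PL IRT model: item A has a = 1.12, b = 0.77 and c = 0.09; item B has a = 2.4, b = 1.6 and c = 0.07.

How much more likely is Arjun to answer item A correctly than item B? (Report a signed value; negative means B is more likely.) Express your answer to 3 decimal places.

0.102

P(θ) = c + (1 − c) · 1 / (1 + exp(−a(θ − b)))
P_A = 0.1732
P_B = 0.0709
P_A − P_B = 0.1023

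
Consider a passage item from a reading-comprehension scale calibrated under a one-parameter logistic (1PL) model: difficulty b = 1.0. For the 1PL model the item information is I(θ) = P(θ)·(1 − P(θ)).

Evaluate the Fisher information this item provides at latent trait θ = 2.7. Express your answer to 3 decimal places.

P = 1/(1+e^{-1.7000}) = 0.8455
P(1−P) = 0.8455 × 0.1545 = 0.1306
I = P(1−P) = 0.13061

0.131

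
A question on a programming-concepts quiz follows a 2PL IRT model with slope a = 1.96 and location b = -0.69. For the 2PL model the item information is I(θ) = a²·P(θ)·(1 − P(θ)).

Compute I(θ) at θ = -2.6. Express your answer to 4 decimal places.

0.0868

P = 1/(1+e^{3.7436}) = 0.0231
P(1−P) = 0.0231 × 0.9769 = 0.0226
I = a² × P(1−P) = 1.96² × 0.0226 = 0.08677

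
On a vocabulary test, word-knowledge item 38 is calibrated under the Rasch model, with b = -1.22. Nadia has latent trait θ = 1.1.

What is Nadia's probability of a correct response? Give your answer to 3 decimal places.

0.911

P(θ) = 1 / (1 + exp(−(θ − b)))
Exponent: (1.1 − (-1.22)) = 2.3200
1/(1 + e^{-2.3200}) = 0.9105
P = 0.9105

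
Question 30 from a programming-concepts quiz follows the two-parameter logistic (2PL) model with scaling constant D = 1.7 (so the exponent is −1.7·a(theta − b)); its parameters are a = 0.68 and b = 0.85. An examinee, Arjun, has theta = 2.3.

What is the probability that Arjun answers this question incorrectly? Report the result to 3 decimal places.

0.158

P(theta) = 1 / (1 + exp(−D·a(theta − b)))
Exponent: 1.7 × 0.68 × (2.3 − 0.85) = 1.6762
1/(1 + e^{-1.6762}) = 0.8424
P = 0.8424
P(incorrect) = 1 − 0.8424 = 0.1576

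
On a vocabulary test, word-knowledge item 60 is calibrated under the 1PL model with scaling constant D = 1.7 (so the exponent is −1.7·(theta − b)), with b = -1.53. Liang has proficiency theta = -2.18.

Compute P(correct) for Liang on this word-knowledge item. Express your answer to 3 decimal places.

P(theta) = 1 / (1 + exp(−D·(theta − b)))
Exponent: 1.7 × (-2.18 − (-1.53)) = -1.1050
1/(1 + e^{1.1050}) = 0.2488
P = 0.2488

0.249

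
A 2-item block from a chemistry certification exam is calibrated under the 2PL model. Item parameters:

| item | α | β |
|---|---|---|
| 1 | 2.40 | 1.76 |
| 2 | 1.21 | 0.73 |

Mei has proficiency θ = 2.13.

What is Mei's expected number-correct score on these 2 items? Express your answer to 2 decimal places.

P(θ) = 1 / (1 + exp(−α(θ − β)))
P_1 = 1/(1+e^{-0.8880}) = 0.7085
P_2 = 1/(1+e^{-1.6940}) = 0.8447
E[score] = 0.7085 + 0.8447 = 1.5532

1.55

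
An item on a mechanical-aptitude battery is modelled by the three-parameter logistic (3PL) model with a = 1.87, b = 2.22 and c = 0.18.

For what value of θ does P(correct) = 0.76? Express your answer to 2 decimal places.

2.69

P(θ) = c + (1 − c) · 1 / (1 + exp(−a(θ − b)))
Remove guessing floor: (0.76 − 0.18)/(1 − 0.18) = 0.7073
logit = ln(0.7073/0.2927) = 0.8824
θ = b + logit/(a) = 2.22 + 0.8824/1.8700 = 2.6919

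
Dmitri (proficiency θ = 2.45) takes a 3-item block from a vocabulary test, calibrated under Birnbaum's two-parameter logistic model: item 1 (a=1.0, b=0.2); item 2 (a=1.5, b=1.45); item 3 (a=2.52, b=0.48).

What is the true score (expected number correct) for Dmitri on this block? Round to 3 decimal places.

2.715

P(θ) = 1 / (1 + exp(−a(θ − b)))
P_1 = 1/(1+e^{-2.2500}) = 0.9047
P_2 = 1/(1+e^{-1.5000}) = 0.8176
P_3 = 1/(1+e^{-4.9644}) = 0.9931
E[score] = 0.9047 + 0.8176 + 0.9931 = 2.7153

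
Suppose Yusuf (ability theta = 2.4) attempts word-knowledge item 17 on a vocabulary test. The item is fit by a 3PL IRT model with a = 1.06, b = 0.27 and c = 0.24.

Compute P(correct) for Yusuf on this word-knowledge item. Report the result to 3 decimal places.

0.928

P(theta) = c + (1 − c) · 1 / (1 + exp(−a(theta − b)))
Exponent: 1.06 × (2.4 − 0.27) = 2.2578
1/(1 + e^{-2.2578}) = 0.9053
P = 0.24 + 0.76 × 0.9053 = 0.9280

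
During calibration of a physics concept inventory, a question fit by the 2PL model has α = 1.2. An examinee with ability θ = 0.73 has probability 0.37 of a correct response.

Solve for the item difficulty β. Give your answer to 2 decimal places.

P(θ) = 1 / (1 + exp(−α(θ − β)))
logit(0.37) = ln(0.37/0.63) = -0.5322
β = θ − logit/(α) = 0.73 − (-0.5322)/1.2000 = 1.1735

1.17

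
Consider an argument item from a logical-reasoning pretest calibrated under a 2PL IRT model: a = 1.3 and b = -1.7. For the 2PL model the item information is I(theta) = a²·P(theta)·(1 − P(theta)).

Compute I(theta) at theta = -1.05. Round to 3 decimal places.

P = 1/(1+e^{-0.8450}) = 0.6995
P(1−P) = 0.6995 × 0.3005 = 0.2102
I = a² × P(1−P) = 1.3² × 0.2102 = 0.35523

0.355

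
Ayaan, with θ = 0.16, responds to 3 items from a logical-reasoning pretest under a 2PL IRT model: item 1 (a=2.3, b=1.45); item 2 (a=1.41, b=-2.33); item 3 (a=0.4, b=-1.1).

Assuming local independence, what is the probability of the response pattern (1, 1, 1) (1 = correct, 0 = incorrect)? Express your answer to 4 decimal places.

P(θ) = 1 / (1 + exp(−a(θ − b)))
P_1 = 1/(1+e^{2.9670}) = 0.0489
P_2 = 1/(1+e^{-3.5109}) = 0.9710
P_3 = 1/(1+e^{-0.5040}) = 0.6234
L = P_1 × P_2 × P_3 = 0.0489 × 0.9710 × 0.6234 = 0.02962

0.0296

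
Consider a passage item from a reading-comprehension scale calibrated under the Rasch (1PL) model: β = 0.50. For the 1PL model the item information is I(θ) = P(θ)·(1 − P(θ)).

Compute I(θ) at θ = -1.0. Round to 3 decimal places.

0.149

P = 1/(1+e^{1.5000}) = 0.1824
P(1−P) = 0.1824 × 0.8176 = 0.1491
I = P(1−P) = 0.14915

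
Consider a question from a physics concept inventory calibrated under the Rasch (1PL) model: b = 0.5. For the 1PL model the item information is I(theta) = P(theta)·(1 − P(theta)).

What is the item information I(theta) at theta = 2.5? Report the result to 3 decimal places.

0.105

P = 1/(1+e^{-2.0000}) = 0.8808
P(1−P) = 0.8808 × 0.1192 = 0.1050
I = P(1−P) = 0.10499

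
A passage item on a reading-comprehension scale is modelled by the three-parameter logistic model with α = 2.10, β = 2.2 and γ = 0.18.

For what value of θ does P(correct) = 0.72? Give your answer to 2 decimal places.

P(θ) = γ + (1 − γ) · 1 / (1 + exp(−α(θ − β)))
Remove guessing floor: (0.72 − 0.18)/(1 − 0.18) = 0.6585
logit = ln(0.6585/0.3415) = 0.6568
θ = β + logit/(α) = 2.2 + 0.6568/2.1000 = 2.5128

2.51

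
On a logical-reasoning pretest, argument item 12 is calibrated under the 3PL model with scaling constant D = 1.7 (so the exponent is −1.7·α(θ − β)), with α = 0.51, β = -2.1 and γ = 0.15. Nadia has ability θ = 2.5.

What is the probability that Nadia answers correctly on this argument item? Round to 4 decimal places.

P(θ) = γ + (1 − γ) · 1 / (1 + exp(−D·α(θ − β)))
Exponent: 1.7 × 0.51 × (2.5 − (-2.1)) = 3.9882
1/(1 + e^{-3.9882}) = 0.9818
P = 0.15 + 0.85 × 0.9818 = 0.9845

0.9845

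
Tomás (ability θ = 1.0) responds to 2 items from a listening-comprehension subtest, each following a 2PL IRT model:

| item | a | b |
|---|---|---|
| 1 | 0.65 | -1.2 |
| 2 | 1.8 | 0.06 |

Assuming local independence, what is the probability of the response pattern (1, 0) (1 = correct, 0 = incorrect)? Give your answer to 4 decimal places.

0.1255

P(θ) = 1 / (1 + exp(−a(θ − b)))
P_1 = 1/(1+e^{-1.4300}) = 0.8069
P_2 = 1/(1+e^{-1.6920}) = 0.8445
L = P_1 × (1−P_2) = 0.8069 × 0.1555 = 0.12548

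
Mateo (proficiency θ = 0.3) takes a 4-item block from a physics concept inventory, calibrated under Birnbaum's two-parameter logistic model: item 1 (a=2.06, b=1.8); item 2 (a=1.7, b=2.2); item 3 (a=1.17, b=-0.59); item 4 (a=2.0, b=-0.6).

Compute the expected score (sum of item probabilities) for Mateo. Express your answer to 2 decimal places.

1.68

P(θ) = 1 / (1 + exp(−a(θ − b)))
P_1 = 1/(1+e^{3.0900}) = 0.0435
P_2 = 1/(1+e^{3.2300}) = 0.0381
P_3 = 1/(1+e^{-1.0413}) = 0.7391
P_4 = 1/(1+e^{-1.8000}) = 0.8581
E[score] = 0.0435 + 0.0381 + 0.7391 + 0.8581 = 1.6788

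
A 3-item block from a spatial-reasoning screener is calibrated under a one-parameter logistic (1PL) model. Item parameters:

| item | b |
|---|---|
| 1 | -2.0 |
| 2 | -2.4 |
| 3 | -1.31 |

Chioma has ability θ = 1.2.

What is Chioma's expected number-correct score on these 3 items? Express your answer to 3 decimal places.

P(θ) = 1 / (1 + exp(−(θ − b)))
P_1 = 1/(1+e^{-3.2000}) = 0.9608
P_2 = 1/(1+e^{-3.6000}) = 0.9734
P_3 = 1/(1+e^{-2.5100}) = 0.9248
E[score] = 0.9608 + 0.9734 + 0.9248 = 2.8591

2.859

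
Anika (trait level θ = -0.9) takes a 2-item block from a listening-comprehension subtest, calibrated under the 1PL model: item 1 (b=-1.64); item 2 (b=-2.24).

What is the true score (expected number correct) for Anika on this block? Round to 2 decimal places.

P(θ) = 1 / (1 + exp(−(θ − b)))
P_1 = 1/(1+e^{-0.7400}) = 0.6770
P_2 = 1/(1+e^{-1.3400}) = 0.7925
E[score] = 0.6770 + 0.7925 = 1.4695

1.47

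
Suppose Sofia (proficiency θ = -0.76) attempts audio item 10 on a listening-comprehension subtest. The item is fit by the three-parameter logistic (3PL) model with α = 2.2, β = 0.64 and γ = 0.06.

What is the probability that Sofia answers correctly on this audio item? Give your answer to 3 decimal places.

P(θ) = γ + (1 − γ) · 1 / (1 + exp(−α(θ − β)))
Exponent: 2.2 × (-0.76 − 0.64) = -3.0800
1/(1 + e^{3.0800}) = 0.0439
P = 0.06 + 0.94 × 0.0439 = 0.1013

0.101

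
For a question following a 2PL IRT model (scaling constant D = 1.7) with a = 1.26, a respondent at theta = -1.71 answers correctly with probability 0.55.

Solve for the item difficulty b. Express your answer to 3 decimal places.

-1.804

P(theta) = 1 / (1 + exp(−D·a(theta − b)))
logit(0.55) = ln(0.55/0.45) = 0.2007
b = theta − logit/(1.7·a) = -1.71 − 0.2007/2.1420 = -1.8037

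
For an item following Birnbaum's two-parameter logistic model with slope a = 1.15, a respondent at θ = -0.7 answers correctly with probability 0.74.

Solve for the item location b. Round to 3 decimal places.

P(θ) = 1 / (1 + exp(−a(θ − b)))
logit(0.74) = ln(0.74/0.26) = 1.0460
b = θ − logit/(a) = -0.7 − 1.0460/1.1500 = -1.6095

-1.610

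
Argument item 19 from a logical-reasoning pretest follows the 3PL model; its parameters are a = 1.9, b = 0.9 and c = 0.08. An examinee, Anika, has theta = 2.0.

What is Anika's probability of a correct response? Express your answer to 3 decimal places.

P(theta) = c + (1 − c) · 1 / (1 + exp(−a(theta − b)))
Exponent: 1.9 × (2.0 − 0.9) = 2.0900
1/(1 + e^{-2.0900}) = 0.8899
P = 0.08 + 0.92 × 0.8899 = 0.8987

0.899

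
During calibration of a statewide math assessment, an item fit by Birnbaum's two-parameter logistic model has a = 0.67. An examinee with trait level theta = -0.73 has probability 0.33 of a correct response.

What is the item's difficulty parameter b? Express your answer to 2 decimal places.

P(theta) = 1 / (1 + exp(−a(theta − b)))
logit(0.33) = ln(0.33/0.67) = -0.7082
b = theta − logit/(a) = -0.73 − (-0.7082)/0.6700 = 0.3270

0.33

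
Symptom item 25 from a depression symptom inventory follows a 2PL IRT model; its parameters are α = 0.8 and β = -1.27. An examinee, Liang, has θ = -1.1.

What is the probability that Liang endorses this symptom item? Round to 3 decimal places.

0.534

P(θ) = 1 / (1 + exp(−α(θ − β)))
Exponent: 0.8 × (-1.1 − (-1.27)) = 0.1360
1/(1 + e^{-0.1360}) = 0.5339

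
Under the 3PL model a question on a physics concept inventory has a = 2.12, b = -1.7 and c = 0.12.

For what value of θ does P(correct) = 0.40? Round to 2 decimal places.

P(θ) = c + (1 − c) · 1 / (1 + exp(−a(θ − b)))
Remove guessing floor: (0.40 − 0.12)/(1 − 0.12) = 0.3182
logit = ln(0.3182/0.6818) = -0.7621
θ = b + logit/(a) = -1.7 + (-0.7621)/2.1200 = -2.0595

-2.06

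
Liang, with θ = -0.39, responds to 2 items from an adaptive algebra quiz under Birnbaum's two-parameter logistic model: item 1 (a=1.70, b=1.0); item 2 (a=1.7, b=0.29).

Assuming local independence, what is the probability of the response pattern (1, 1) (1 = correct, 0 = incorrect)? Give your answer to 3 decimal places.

P(θ) = 1 / (1 + exp(−a(θ − b)))
P_1 = 1/(1+e^{2.3630}) = 0.0860
P_2 = 1/(1+e^{1.1560}) = 0.2394
L = P_1 × P_2 = 0.0860 × 0.2394 = 0.02060

0.021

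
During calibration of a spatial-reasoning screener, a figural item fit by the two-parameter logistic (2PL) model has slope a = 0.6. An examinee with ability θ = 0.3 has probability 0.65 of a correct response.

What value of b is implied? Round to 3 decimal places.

P(θ) = 1 / (1 + exp(−a(θ − b)))
logit(0.65) = ln(0.65/0.35) = 0.6190
b = θ − logit/(a) = 0.3 − 0.6190/0.6000 = -0.7317

-0.732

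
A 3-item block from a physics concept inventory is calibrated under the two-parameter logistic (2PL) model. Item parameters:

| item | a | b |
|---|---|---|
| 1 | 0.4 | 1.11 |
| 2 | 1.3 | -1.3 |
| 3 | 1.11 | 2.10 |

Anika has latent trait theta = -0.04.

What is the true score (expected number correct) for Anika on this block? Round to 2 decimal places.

P(theta) = 1 / (1 + exp(−a(theta − b)))
P_1 = 1/(1+e^{0.4600}) = 0.3870
P_2 = 1/(1+e^{-1.6380}) = 0.8373
P_3 = 1/(1+e^{2.3754}) = 0.0851
E[score] = 0.3870 + 0.8373 + 0.0851 = 1.3093

1.31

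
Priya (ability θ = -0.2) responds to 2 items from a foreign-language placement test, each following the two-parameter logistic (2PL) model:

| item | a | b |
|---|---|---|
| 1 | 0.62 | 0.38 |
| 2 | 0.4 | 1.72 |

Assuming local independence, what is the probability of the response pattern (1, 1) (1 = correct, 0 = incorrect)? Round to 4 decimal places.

0.1303

P(θ) = 1 / (1 + exp(−a(θ − b)))
P_1 = 1/(1+e^{0.3596}) = 0.4111
P_2 = 1/(1+e^{0.7680}) = 0.3169
L = P_1 × P_2 = 0.4111 × 0.3169 = 0.13027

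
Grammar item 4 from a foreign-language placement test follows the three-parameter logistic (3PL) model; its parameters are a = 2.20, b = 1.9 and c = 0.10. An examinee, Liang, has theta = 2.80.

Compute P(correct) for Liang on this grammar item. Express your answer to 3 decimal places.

0.891

P(theta) = c + (1 − c) · 1 / (1 + exp(−a(theta − b)))
Exponent: 2.20 × (2.80 − 1.9) = 1.9800
1/(1 + e^{-1.9800}) = 0.8787
P = 0.10 + 0.90 × 0.8787 = 0.8908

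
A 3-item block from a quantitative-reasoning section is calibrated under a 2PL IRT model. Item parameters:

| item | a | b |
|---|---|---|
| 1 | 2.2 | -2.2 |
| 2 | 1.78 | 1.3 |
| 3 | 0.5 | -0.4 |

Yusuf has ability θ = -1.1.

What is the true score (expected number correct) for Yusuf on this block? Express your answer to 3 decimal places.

P(θ) = 1 / (1 + exp(−a(θ − b)))
P_1 = 1/(1+e^{-2.4200}) = 0.9183
P_2 = 1/(1+e^{4.2720}) = 0.0138
P_3 = 1/(1+e^{0.3500}) = 0.4134
E[score] = 0.9183 + 0.0138 + 0.4134 = 1.3455

1.345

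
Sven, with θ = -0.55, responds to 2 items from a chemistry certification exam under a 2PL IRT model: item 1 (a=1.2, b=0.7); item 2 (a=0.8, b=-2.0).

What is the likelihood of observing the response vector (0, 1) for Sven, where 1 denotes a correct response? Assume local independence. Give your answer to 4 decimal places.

P(θ) = 1 / (1 + exp(−a(θ − b)))
P_1 = 1/(1+e^{1.5000}) = 0.1824
P_2 = 1/(1+e^{-1.1600}) = 0.7613
L = (1−P_1) × P_2 = 0.8176 × 0.7613 = 0.62245

0.6224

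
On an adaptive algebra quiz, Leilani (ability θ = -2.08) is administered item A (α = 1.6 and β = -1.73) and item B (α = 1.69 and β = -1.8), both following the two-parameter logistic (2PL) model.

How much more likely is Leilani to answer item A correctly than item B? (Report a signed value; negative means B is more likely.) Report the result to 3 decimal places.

-0.020

P(θ) = 1 / (1 + exp(−α(θ − β)))
P_A = 0.3635
P_B = 0.3839
P_A − P_B = -0.0203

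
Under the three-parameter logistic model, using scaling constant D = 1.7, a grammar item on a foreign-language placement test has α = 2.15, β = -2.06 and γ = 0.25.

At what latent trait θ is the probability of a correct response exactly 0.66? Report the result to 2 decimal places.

P(θ) = γ + (1 − γ) · 1 / (1 + exp(−D·α(θ − β)))
Remove guessing floor: (0.66 − 0.25)/(1 − 0.25) = 0.5467
logit = ln(0.5467/0.4533) = 0.1872
θ = β + logit/(1.7·α) = -2.06 + 0.1872/3.6550 = -2.0088

-2.01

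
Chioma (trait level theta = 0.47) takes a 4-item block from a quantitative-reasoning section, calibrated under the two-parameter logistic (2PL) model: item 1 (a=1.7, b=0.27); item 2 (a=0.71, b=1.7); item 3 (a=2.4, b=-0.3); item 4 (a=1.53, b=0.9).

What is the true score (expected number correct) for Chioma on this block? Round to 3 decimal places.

2.084

P(theta) = 1 / (1 + exp(−a(theta − b)))
P_1 = 1/(1+e^{-0.3400}) = 0.5842
P_2 = 1/(1+e^{0.8733}) = 0.2946
P_3 = 1/(1+e^{-1.8480}) = 0.8639
P_4 = 1/(1+e^{0.6579}) = 0.3412
E[score] = 0.5842 + 0.2946 + 0.8639 + 0.3412 = 2.0839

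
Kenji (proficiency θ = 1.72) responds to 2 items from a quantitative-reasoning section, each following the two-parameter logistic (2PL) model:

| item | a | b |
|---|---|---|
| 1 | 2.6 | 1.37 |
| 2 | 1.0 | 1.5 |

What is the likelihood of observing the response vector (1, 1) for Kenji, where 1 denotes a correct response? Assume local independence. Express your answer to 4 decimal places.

P(θ) = 1 / (1 + exp(−a(θ − b)))
P_1 = 1/(1+e^{-0.9100}) = 0.7130
P_2 = 1/(1+e^{-0.2200}) = 0.5548
L = P_1 × P_2 = 0.7130 × 0.5548 = 0.39556

0.3956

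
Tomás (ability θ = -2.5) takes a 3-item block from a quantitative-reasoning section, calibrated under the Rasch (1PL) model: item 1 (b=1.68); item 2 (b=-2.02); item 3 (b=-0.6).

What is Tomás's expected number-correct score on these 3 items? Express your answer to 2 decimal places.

0.53

P(θ) = 1 / (1 + exp(−(θ − b)))
P_1 = 1/(1+e^{4.1800}) = 0.0151
P_2 = 1/(1+e^{0.4800}) = 0.3823
P_3 = 1/(1+e^{1.9000}) = 0.1301
E[score] = 0.0151 + 0.3823 + 0.1301 = 0.5274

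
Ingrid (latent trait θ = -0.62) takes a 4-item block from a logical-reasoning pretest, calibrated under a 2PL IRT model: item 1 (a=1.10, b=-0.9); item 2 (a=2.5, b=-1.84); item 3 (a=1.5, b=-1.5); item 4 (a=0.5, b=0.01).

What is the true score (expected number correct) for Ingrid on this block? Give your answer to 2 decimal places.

2.74

P(θ) = 1 / (1 + exp(−a(θ − b)))
P_1 = 1/(1+e^{-0.3080}) = 0.5764
P_2 = 1/(1+e^{-3.0500}) = 0.9548
P_3 = 1/(1+e^{-1.3200}) = 0.7892
P_4 = 1/(1+e^{0.3150}) = 0.4219
E[score] = 0.5764 + 0.9548 + 0.7892 + 0.4219 = 2.7423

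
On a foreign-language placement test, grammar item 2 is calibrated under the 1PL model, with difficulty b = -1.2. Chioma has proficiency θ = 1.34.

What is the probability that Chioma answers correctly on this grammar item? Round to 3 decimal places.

P(θ) = 1 / (1 + exp(−(θ − b)))
Exponent: (1.34 − (-1.2)) = 2.5400
1/(1 + e^{-2.5400}) = 0.9269
P = 0.9269

0.927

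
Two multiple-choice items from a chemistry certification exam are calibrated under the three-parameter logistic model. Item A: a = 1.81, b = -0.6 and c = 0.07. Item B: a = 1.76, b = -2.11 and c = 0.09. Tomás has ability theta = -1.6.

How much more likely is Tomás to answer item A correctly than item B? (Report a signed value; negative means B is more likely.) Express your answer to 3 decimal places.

P(theta) = c + (1 − c) · 1 / (1 + exp(−a(theta − b)))
P_A = 0.2008
P_B = 0.7365
P_A − P_B = -0.5357

-0.536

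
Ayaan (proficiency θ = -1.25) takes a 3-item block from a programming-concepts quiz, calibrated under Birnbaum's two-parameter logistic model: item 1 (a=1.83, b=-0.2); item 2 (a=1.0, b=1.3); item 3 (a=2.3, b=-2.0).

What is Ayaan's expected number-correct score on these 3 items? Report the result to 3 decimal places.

1.049

P(θ) = 1 / (1 + exp(−a(θ − b)))
P_1 = 1/(1+e^{1.9215}) = 0.1277
P_2 = 1/(1+e^{2.5500}) = 0.0724
P_3 = 1/(1+e^{-1.7250}) = 0.8488
E[score] = 0.1277 + 0.0724 + 0.8488 = 1.0489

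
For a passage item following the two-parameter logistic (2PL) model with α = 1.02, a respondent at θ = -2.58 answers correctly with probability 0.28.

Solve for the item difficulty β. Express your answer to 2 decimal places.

P(θ) = 1 / (1 + exp(−α(θ − β)))
logit(0.28) = ln(0.28/0.72) = -0.9445
β = θ − logit/(α) = -2.58 − (-0.9445)/1.0200 = -1.6541

-1.65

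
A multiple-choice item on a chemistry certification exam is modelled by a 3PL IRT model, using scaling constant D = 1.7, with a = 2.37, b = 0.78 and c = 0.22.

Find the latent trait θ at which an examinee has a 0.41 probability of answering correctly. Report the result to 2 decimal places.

0.50

P(θ) = c + (1 − c) · 1 / (1 + exp(−D·a(θ − b)))
Remove guessing floor: (0.41 − 0.22)/(1 − 0.22) = 0.2436
logit = ln(0.2436/0.7564) = -1.1331
θ = b + logit/(1.7·a) = 0.78 + (-1.1331)/4.0290 = 0.4988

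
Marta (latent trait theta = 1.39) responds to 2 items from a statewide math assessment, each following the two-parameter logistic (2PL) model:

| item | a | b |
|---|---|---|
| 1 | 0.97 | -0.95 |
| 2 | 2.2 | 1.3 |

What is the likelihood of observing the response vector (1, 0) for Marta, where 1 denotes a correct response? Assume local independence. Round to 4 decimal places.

0.4085

P(theta) = 1 / (1 + exp(−a(theta − b)))
P_1 = 1/(1+e^{-2.2698}) = 0.9063
P_2 = 1/(1+e^{-0.1980}) = 0.5493
L = P_1 × (1−P_2) = 0.9063 × 0.4507 = 0.40845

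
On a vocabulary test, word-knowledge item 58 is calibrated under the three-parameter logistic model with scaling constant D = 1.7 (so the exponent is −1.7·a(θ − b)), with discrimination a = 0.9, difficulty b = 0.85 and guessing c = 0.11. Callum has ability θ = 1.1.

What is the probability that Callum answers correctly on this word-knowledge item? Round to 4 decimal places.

P(θ) = c + (1 − c) · 1 / (1 + exp(−D·a(θ − b)))
Exponent: 1.7 × 0.9 × (1.1 − 0.85) = 0.3825
1/(1 + e^{-0.3825}) = 0.5945
P = 0.11 + 0.89 × 0.5945 = 0.6391

0.6391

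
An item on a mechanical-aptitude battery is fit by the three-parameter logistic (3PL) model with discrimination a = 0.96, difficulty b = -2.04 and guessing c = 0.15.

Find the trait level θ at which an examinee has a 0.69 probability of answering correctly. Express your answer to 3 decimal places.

P(θ) = c + (1 − c) · 1 / (1 + exp(−a(θ − b)))
Remove guessing floor: (0.69 − 0.15)/(1 − 0.15) = 0.6353
logit = ln(0.6353/0.3647) = 0.5550
θ = b + logit/(a) = -2.04 + 0.5550/0.9600 = -1.4619

-1.462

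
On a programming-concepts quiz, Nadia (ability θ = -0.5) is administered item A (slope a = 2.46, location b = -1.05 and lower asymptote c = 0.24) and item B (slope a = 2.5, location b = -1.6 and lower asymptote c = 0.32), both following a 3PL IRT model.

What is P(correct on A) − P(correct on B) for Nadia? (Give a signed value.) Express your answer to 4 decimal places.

-0.1152

P(θ) = c + (1 − c) · 1 / (1 + exp(−a(θ − b)))
P_A = 0.8439
P_B = 0.9591
P_A − P_B = -0.1152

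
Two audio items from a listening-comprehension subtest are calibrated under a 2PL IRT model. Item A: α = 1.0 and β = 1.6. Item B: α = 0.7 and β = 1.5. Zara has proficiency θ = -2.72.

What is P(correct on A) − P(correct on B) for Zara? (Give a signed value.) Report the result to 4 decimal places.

P(θ) = 1 / (1 + exp(−α(θ − β)))
P_A = 0.0131
P_B = 0.0495
P_A − P_B = -0.0364

-0.0364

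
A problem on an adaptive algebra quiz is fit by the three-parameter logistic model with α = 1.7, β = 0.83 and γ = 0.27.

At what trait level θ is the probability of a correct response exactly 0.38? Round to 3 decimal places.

-0.187

P(θ) = γ + (1 − γ) · 1 / (1 + exp(−α(θ − β)))
Remove guessing floor: (0.38 − 0.27)/(1 − 0.27) = 0.1507
logit = ln(0.1507/0.8493) = -1.7292
θ = β + logit/(α) = 0.83 + (-1.7292)/1.7000 = -0.1872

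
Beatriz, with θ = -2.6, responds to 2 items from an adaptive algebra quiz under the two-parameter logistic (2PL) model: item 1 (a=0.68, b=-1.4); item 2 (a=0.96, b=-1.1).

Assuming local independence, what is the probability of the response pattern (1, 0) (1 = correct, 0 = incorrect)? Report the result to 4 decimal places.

P(θ) = 1 / (1 + exp(−a(θ − b)))
P_1 = 1/(1+e^{0.8160}) = 0.3066
P_2 = 1/(1+e^{1.4400}) = 0.1915
L = P_1 × (1−P_2) = 0.3066 × 0.8085 = 0.24788

0.2479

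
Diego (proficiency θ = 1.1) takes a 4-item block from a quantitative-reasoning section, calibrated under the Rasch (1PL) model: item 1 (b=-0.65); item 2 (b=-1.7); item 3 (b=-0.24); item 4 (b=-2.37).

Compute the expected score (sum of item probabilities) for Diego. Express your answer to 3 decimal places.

3.557

P(θ) = 1 / (1 + exp(−(θ − b)))
P_1 = 1/(1+e^{-1.7500}) = 0.8520
P_2 = 1/(1+e^{-2.8000}) = 0.9427
P_3 = 1/(1+e^{-1.3400}) = 0.7925
P_4 = 1/(1+e^{-3.4700}) = 0.9698
E[score] = 0.8520 + 0.9427 + 0.7925 + 0.9698 = 3.5569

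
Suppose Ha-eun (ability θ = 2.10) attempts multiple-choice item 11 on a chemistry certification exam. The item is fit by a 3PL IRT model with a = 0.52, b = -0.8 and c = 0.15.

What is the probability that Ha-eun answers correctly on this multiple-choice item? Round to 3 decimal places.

P(θ) = c + (1 − c) · 1 / (1 + exp(−a(θ − b)))
Exponent: 0.52 × (2.10 − (-0.8)) = 1.5080
1/(1 + e^{-1.5080}) = 0.8188
P = 0.15 + 0.85 × 0.8188 = 0.8459

0.846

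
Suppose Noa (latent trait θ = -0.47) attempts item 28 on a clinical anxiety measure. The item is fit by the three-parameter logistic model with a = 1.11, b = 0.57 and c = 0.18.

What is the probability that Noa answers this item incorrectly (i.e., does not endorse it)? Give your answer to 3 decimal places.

0.623

P(θ) = c + (1 − c) · 1 / (1 + exp(−a(θ − b)))
Exponent: 1.11 × (-0.47 − 0.57) = -1.1544
1/(1 + e^{1.1544}) = 0.2397
P = 0.18 + 0.82 × 0.2397 = 0.3765
P(incorrect) = 1 − 0.3765 = 0.6235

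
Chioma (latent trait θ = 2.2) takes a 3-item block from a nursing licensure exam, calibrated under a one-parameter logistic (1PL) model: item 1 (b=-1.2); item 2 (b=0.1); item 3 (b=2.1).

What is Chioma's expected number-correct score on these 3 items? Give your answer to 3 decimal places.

2.384

P(θ) = 1 / (1 + exp(−(θ − b)))
P_1 = 1/(1+e^{-3.4000}) = 0.9677
P_2 = 1/(1+e^{-2.1000}) = 0.8909
P_3 = 1/(1+e^{-0.1000}) = 0.5250
E[score] = 0.9677 + 0.8909 + 0.5250 = 2.3836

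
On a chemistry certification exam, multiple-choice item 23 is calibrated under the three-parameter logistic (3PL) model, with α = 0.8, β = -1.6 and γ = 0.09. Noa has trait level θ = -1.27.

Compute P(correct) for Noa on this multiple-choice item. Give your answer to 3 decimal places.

0.605

P(θ) = γ + (1 − γ) · 1 / (1 + exp(−α(θ − β)))
Exponent: 0.8 × (-1.27 − (-1.6)) = 0.2640
1/(1 + e^{-0.2640}) = 0.5656
P = 0.09 + 0.91 × 0.5656 = 0.6047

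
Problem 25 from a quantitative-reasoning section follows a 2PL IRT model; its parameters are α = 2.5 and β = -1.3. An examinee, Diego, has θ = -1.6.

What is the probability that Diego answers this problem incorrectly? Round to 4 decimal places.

0.6792

P(θ) = 1 / (1 + exp(−α(θ − β)))
Exponent: 2.5 × (-1.6 − (-1.3)) = -0.7500
1/(1 + e^{0.7500}) = 0.3208
P(incorrect) = 1 − 0.3208 = 0.6792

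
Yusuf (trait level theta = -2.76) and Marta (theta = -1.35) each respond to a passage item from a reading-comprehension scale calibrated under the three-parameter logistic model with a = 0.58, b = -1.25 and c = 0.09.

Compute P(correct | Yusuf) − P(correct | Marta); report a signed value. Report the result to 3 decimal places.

P(theta) = c + (1 − c) · 1 / (1 + exp(−a(theta − b)))
P(Yusuf) = 0.3576  [exponent -0.8758]
P(Marta) = 0.5318  [exponent -0.0580]
Difference = 0.3576 − 0.5318 = -0.1742

-0.174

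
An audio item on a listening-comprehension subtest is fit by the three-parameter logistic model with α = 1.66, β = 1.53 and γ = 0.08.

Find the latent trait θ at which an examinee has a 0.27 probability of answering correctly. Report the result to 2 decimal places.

0.72

P(θ) = γ + (1 − γ) · 1 / (1 + exp(−α(θ − β)))
Remove guessing floor: (0.27 − 0.08)/(1 − 0.08) = 0.2065
logit = ln(0.2065/0.7935) = -1.3460
θ = β + logit/(α) = 1.53 + (-1.3460)/1.6600 = 0.7191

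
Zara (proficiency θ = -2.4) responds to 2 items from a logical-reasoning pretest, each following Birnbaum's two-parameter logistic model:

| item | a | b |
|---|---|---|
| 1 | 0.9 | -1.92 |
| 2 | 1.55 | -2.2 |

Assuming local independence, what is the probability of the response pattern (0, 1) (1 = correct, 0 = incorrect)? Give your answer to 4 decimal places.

0.2566

P(θ) = 1 / (1 + exp(−a(θ − b)))
P_1 = 1/(1+e^{0.4320}) = 0.3936
P_2 = 1/(1+e^{0.3100}) = 0.4231
L = (1−P_1) × P_2 = 0.6064 × 0.4231 = 0.25656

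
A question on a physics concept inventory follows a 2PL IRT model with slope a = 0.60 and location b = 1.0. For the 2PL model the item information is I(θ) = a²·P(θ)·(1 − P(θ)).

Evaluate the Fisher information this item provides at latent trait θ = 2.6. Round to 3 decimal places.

P = 1/(1+e^{-0.9600}) = 0.7231
P(1−P) = 0.7231 × 0.2769 = 0.2002
I = a² × P(1−P) = 0.60² × 0.2002 = 0.07208

0.072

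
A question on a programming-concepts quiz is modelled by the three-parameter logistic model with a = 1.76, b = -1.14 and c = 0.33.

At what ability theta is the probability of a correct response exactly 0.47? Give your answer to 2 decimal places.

-1.90

P(theta) = c + (1 − c) · 1 / (1 + exp(−a(theta − b)))
Remove guessing floor: (0.47 − 0.33)/(1 − 0.33) = 0.2090
logit = ln(0.2090/0.7910) = -1.3312
theta = b + logit/(a) = -1.14 + (-1.3312)/1.7600 = -1.8964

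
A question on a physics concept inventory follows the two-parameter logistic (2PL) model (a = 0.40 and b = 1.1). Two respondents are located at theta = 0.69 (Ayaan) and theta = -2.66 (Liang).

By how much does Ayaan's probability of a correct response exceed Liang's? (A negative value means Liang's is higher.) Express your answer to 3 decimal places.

P(theta) = 1 / (1 + exp(−a(theta − b)))
P(Ayaan) = 0.4591  [exponent -0.1640]
P(Liang) = 0.1818  [exponent -1.5040]
Difference = 0.4591 − 0.1818 = 0.2773

0.277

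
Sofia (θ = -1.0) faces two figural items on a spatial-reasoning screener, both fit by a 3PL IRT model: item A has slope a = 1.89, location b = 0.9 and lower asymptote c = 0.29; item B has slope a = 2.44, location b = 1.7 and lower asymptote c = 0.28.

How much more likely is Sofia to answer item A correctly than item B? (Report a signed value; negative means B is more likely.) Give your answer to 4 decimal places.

0.0281

P(θ) = c + (1 − c) · 1 / (1 + exp(−a(θ − b)))
P_A = 0.3091
P_B = 0.2810
P_A − P_B = 0.0281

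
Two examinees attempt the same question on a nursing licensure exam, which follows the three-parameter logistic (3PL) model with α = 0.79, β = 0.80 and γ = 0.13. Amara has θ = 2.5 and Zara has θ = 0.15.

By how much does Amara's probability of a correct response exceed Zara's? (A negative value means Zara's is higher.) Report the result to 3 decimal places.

0.364

P(θ) = γ + (1 − γ) · 1 / (1 + exp(−α(θ − β)))
P(Amara) = 0.8199  [exponent 1.3430]
P(Zara) = 0.4557  [exponent -0.5135]
Difference = 0.8199 − 0.4557 = 0.3642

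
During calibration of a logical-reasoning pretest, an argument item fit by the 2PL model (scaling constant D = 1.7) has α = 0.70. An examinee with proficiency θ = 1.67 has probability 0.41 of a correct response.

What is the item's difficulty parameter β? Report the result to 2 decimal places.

P(θ) = 1 / (1 + exp(−D·α(θ − β)))
logit(0.41) = ln(0.41/0.59) = -0.3640
β = θ − logit/(1.7·α) = 1.67 − (-0.3640)/1.1900 = 1.9759

1.98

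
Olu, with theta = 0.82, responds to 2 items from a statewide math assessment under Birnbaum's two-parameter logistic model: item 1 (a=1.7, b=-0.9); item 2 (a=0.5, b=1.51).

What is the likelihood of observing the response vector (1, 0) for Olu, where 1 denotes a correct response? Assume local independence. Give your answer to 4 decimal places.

P(theta) = 1 / (1 + exp(−a(theta − b)))
P_1 = 1/(1+e^{-2.9240}) = 0.9490
P_2 = 1/(1+e^{0.3450}) = 0.4146
L = P_1 × (1−P_2) = 0.9490 × 0.5854 = 0.55556

0.5556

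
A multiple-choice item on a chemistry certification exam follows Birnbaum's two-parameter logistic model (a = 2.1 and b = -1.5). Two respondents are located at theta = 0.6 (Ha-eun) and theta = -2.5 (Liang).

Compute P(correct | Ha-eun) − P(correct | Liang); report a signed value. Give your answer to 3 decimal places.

0.879

P(theta) = 1 / (1 + exp(−a(theta − b)))
P(Ha-eun) = 0.9880  [exponent 4.4100]
P(Liang) = 0.1091  [exponent -2.1000]
Difference = 0.9880 − 0.1091 = 0.8789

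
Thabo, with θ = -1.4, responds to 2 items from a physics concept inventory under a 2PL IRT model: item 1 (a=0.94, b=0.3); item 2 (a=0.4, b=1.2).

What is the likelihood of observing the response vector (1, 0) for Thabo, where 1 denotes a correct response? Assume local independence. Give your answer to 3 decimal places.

0.124

P(θ) = 1 / (1 + exp(−a(θ − b)))
P_1 = 1/(1+e^{1.5980}) = 0.1683
P_2 = 1/(1+e^{1.0400}) = 0.2611
L = P_1 × (1−P_2) = 0.1683 × 0.7389 = 0.12432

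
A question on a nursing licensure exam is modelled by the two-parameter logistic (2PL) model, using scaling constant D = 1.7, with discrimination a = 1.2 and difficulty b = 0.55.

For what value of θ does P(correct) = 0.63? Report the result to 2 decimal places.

0.81

P(θ) = 1 / (1 + exp(−D·a(θ − b)))
logit = ln(0.6300/0.3700) = 0.5322
θ = b + logit/(1.7·a) = 0.55 + 0.5322/2.0400 = 0.8109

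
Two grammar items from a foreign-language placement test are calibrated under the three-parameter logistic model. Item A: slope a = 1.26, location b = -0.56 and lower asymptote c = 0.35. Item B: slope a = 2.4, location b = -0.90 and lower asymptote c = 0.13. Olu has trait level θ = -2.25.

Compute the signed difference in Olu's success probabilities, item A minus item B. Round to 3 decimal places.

0.256

P(θ) = c + (1 − c) · 1 / (1 + exp(−a(θ − b)))
P_A = 0.4191
P_B = 0.1628
P_A − P_B = 0.2563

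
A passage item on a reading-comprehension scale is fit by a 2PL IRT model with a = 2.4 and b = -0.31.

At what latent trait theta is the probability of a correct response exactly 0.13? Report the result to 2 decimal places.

-1.10

P(theta) = 1 / (1 + exp(−a(theta − b)))
logit = ln(0.1300/0.8700) = -1.9010
theta = b + logit/(a) = -0.31 + (-1.9010)/2.4000 = -1.1021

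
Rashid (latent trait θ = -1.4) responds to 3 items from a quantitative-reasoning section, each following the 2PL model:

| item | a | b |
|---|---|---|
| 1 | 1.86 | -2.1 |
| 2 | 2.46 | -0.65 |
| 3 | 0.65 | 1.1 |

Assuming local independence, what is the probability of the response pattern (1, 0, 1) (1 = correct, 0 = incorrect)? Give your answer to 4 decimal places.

0.1117

P(θ) = 1 / (1 + exp(−a(θ − b)))
P_1 = 1/(1+e^{-1.3020}) = 0.7862
P_2 = 1/(1+e^{1.8450}) = 0.1365
P_3 = 1/(1+e^{1.6250}) = 0.1645
L = P_1 × (1−P_2) × P_3 = 0.7862 × 0.8635 × 0.1645 = 0.11169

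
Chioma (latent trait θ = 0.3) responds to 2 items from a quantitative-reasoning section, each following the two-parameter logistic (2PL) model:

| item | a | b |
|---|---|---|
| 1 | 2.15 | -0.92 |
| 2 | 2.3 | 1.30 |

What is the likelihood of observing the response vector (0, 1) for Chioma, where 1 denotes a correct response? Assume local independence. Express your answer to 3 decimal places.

P(θ) = 1 / (1 + exp(−a(θ − b)))
P_1 = 1/(1+e^{-2.6230}) = 0.9323
P_2 = 1/(1+e^{2.3000}) = 0.0911
L = (1−P_1) × P_2 = 0.0677 × 0.0911 = 0.00617

0.006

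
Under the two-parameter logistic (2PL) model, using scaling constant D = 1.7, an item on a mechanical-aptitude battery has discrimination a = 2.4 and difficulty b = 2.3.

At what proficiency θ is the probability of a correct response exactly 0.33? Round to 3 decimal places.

P(θ) = 1 / (1 + exp(−D·a(θ − b)))
logit = ln(0.3300/0.6700) = -0.7082
θ = b + logit/(1.7·a) = 2.3 + (-0.7082)/4.0800 = 2.1264

2.126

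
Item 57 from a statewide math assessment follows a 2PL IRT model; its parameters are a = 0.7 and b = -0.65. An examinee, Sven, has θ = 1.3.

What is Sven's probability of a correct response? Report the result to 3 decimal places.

0.797

P(θ) = 1 / (1 + exp(−a(θ − b)))
Exponent: 0.7 × (1.3 − (-0.65)) = 1.3650
1/(1 + e^{-1.3650}) = 0.7966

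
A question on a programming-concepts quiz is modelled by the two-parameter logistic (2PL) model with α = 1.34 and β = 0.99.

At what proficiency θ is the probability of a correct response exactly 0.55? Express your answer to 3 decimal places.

P(θ) = 1 / (1 + exp(−α(θ − β)))
logit = ln(0.5500/0.4500) = 0.2007
θ = β + logit/(α) = 0.99 + 0.2007/1.3400 = 1.1398

1.140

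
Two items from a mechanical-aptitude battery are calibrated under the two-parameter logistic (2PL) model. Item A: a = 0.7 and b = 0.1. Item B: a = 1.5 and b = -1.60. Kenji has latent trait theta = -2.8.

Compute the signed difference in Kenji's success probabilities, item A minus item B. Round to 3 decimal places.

-0.026

P(theta) = 1 / (1 + exp(−a(theta − b)))
P_A = 0.1161
P_B = 0.1419
P_A − P_B = -0.0258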